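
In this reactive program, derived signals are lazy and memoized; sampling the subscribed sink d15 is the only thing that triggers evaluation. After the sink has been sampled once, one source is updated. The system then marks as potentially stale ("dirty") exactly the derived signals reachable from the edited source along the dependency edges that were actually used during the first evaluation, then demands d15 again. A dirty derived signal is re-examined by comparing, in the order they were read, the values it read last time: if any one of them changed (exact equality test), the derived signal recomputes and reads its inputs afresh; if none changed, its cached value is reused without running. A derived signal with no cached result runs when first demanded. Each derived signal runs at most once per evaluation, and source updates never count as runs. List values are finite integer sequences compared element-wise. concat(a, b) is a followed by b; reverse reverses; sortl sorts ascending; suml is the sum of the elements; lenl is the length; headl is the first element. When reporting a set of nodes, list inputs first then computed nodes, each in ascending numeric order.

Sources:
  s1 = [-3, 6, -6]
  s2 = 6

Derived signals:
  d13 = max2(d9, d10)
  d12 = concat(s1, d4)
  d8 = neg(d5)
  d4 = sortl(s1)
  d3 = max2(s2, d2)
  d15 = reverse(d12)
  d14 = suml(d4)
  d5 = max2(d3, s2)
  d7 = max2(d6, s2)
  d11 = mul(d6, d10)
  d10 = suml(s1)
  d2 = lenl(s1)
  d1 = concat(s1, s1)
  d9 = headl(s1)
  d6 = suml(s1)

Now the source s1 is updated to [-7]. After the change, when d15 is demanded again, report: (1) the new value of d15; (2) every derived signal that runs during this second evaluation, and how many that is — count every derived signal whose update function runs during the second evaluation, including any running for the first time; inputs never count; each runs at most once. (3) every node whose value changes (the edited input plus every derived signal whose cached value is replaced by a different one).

Demanding d15 again yields [-7, -7].
3 derived signals run: d4, d12, d15.
The nodes whose values change: s1, d4, d12, d15.

First demand of the output computes:
  d4 = sortl([-3, 6, -6]) = [-6, -3, 6]
  d12 = concat([-3, 6, -6], [-6, -3, 6]) = [-3, 6, -6, -6, -3, 6]
  d15 = reverse([-3, 6, -6, -6, -3, 6]) = [6, -3, -6, -6, 6, -3]

After the edit, cleaning proceeds:
  d4: a read changed (s1 [-3, 6, -6]->[-7]) — executes, giving [-7].
  d12: a read changed (s1 [-3, 6, -6]->[-7]; d4 [-6, -3, 6]->[-7]) — executes, giving [-7, -7].
  d15: a read changed (d12 [-3, 6, -6, -6, -3, 6]->[-7, -7]) — executes, giving [-7, -7].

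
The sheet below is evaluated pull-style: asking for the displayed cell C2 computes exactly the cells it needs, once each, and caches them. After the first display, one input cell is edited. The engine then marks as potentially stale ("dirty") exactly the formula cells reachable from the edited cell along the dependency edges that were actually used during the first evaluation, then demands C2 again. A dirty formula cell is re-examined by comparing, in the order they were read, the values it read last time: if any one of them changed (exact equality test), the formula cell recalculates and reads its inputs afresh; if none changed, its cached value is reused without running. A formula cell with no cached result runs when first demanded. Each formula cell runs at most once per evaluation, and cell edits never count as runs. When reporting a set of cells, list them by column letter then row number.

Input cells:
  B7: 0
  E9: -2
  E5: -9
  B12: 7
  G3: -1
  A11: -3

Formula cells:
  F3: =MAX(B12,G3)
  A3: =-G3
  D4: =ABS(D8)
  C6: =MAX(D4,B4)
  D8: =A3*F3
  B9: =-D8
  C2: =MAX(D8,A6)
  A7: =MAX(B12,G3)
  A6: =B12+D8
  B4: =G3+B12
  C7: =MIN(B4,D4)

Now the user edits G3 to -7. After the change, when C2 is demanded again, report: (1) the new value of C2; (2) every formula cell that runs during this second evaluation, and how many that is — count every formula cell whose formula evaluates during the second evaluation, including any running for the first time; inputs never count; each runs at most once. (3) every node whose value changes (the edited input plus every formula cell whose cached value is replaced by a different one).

First demand of the output computes:
  A3 = -(-1) = 1
  F3 = MAX(7, -1) = 7
  D8 = 1 * 7 = 7
  A6 = 7 + 7 = 14
  C2 = MAX(7, 14) = 14

After the edit, cleaning proceeds:
  A3: a read changed (G3 -1->-7) — executes, giving 7.
  F3: a read changed (G3 -1->-7) — executes, giving 7 — identical to its old value.
  D8: a read changed (A3 1->7) — executes, giving 49.
  A6: a read changed (D8 7->49) — executes, giving 56.
  C2: a read changed (D8 7->49; A6 14->56) — executes, giving 56.

Demanding C2 again yields 56.
5 formula cells run: A3, A6, C2, D8, F3.
The nodes whose values change: A3, A6, C2, D8, G3.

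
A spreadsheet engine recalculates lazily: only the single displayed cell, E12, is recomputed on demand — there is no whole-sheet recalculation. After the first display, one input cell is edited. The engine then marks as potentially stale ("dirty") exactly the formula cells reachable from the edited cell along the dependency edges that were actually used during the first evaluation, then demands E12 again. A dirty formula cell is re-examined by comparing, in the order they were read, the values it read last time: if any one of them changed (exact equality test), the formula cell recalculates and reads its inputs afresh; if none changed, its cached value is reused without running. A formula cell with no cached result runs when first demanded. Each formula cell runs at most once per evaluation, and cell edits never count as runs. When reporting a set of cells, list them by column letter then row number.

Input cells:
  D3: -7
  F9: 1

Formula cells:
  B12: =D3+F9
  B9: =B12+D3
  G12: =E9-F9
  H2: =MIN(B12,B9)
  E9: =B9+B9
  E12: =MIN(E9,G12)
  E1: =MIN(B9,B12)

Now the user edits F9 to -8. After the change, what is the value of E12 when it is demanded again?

First evaluation (everything demanded from the output):
  B12 = -7 + 1 = -6
  B9 = -6 + -7 = -13
  E9 = -13 + -13 = -26
  G12 = -26 - 1 = -27
  E12 = MIN(-26, -27) = -27

Propagation after the edit:
  B12: runs — F9 1->-8; result -15.
  B9: runs — B12 -6->-15; result -22.
  E9: runs — B9 -13->-22; B9 -13->-22; result -44.
  G12: runs — E9 -26->-44; F9 1->-8; result -36.
  E12: runs — E9 -26->-44; G12 -27->-36; result -44.

New value of E12: -44.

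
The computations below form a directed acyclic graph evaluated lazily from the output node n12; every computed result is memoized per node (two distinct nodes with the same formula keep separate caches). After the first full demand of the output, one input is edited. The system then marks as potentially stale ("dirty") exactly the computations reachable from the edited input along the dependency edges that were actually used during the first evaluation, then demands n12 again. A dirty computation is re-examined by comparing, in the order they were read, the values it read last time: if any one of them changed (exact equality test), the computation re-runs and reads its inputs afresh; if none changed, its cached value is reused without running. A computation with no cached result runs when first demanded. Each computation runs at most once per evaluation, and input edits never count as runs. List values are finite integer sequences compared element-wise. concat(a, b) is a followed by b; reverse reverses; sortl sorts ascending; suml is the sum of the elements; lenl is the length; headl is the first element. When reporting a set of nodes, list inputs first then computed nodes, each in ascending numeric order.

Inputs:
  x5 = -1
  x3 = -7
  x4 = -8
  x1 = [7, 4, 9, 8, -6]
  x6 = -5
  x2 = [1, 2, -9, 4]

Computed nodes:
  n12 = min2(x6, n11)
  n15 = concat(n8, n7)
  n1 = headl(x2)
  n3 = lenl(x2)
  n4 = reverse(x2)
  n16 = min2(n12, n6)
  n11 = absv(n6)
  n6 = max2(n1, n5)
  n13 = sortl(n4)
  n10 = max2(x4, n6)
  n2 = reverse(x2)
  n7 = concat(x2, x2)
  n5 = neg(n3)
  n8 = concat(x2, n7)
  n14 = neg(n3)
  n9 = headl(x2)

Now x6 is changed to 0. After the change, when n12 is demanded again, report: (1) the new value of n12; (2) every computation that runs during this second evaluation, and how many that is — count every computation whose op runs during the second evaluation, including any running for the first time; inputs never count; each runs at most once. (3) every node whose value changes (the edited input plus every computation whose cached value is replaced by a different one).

First demand of the output computes:
  n1 = headl([1, 2, -9, 4]) = 1
  n3 = lenl([1, 2, -9, 4]) = 4
  n5 = neg(4) = -4
  n6 = max2(1, -4) = 1
  n11 = absv(1) = 1
  n12 = min2(-5, 1) = -5

After the edit, cleaning proceeds:
  n12: a read changed (x6 -5->0) — executes, giving 0.

Demanding n12 again yields 0.
1 computations run: n12.
The nodes whose values change: x6, n12.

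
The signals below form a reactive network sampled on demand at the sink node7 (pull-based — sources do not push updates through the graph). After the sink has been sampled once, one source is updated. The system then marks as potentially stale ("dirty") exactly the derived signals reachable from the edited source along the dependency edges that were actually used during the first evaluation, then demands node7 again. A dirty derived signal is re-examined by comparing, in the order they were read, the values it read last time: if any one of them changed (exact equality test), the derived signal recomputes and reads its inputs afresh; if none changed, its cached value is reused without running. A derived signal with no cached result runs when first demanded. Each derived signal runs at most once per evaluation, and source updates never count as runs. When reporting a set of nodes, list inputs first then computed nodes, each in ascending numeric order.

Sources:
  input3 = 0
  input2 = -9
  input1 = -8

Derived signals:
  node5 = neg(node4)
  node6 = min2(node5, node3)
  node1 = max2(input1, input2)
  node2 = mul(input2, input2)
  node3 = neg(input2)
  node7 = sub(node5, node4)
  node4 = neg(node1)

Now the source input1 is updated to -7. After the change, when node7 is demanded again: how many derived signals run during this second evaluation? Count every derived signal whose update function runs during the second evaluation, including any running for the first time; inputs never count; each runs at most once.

Run set: node1, node4, node5, node7 (4 run).

Initial pass — values computed on the first demand:
  node1 = max2(-8, -9) = -8
  node4 = neg(-8) = 8
  node5 = neg(8) = -8
  node7 = sub(-8, 8) = -16

Second demand — change propagation:
  node1: re-runs because input1 -8->-7; new result -7.
  node4: re-runs because node1 -8->-7; new result 7.
  node5: re-runs because node4 8->7; new result -7.
  node7: re-runs because node5 -8->-7; node4 8->7; new result -14.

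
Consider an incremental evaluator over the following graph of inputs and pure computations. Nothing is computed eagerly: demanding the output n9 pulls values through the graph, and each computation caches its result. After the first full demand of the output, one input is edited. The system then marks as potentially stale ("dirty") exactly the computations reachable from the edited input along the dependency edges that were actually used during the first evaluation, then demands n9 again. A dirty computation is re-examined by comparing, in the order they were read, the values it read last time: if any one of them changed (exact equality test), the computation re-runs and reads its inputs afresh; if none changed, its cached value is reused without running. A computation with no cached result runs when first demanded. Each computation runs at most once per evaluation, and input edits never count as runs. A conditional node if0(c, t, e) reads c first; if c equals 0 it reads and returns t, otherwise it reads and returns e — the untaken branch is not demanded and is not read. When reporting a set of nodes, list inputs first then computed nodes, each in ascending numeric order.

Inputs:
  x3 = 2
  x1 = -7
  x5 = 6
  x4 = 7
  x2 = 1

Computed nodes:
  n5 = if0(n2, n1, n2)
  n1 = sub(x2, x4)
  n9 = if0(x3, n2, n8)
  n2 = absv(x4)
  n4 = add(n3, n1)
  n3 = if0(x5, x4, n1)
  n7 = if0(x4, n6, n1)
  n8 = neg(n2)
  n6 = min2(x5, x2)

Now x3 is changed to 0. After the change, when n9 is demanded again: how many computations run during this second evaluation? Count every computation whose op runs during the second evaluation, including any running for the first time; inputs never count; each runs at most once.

Run set: n9 (1 run).

Initial pass — values computed on the first demand:
  n2 = absv(7) = 7
  n8 = neg(7) = -7
  n9 = if0(x3=2 -> else branch n8) = -7

Second demand — change propagation:
  n9: re-runs because x3 2->0; new result 7.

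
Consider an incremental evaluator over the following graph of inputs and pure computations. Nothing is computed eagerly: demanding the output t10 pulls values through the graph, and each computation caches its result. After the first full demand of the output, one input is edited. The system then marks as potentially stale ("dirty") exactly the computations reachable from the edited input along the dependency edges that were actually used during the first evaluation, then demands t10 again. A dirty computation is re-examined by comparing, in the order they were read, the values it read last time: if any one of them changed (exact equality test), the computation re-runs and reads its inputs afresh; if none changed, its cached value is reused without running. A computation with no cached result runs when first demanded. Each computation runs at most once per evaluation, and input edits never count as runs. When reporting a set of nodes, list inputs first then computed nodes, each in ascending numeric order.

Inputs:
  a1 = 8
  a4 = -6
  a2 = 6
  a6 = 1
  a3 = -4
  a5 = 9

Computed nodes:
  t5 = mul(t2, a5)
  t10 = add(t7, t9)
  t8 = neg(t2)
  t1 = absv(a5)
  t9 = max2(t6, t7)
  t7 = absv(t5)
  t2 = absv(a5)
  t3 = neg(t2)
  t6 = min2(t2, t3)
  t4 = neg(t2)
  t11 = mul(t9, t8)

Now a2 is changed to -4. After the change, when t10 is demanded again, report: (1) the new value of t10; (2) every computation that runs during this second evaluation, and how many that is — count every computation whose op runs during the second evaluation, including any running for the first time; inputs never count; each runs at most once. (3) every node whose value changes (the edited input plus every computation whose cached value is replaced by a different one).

Initial pass — values computed on the first demand:
  t2 = absv(9) = 9
  t3 = neg(9) = -9
  t5 = mul(9, 9) = 81
  t6 = min2(9, -9) = -9
  t7 = absv(81) = 81
  t9 = max2(-9, 81) = 81
  t10 = add(81, 81) = 162

Second demand — change propagation:
  no demanded computation ever read a2, so the edit dirties nothing and nothing runs.

The important point: nothing the output needs ever reads a2, so the edit is invisible to it.

t10 now evaluates to 162.
Run set: none (0 run).
Changed values: a2.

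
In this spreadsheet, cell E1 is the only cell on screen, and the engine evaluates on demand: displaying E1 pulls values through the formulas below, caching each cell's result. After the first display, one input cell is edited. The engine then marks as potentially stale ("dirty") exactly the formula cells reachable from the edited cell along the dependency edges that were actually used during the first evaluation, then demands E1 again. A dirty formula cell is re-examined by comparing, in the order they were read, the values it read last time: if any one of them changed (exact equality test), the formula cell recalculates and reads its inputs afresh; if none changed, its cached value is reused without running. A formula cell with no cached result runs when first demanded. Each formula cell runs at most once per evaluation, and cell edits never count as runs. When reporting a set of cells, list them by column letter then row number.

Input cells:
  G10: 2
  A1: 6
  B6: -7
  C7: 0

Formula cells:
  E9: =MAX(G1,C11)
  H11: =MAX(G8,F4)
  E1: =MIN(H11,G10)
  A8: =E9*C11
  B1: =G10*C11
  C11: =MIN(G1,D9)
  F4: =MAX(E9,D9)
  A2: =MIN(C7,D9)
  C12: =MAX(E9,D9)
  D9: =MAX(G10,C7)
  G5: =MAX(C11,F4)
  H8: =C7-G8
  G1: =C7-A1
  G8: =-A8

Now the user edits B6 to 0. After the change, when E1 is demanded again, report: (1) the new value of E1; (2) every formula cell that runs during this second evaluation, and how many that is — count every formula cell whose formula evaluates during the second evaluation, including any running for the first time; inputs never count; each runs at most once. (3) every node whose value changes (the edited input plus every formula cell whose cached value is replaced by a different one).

E1 now evaluates to 2.
Run set: none (0 run).
Changed values: B6.
The important point: nothing the output needs ever reads B6, so the edit is invisible to it.

Initial pass — values computed on the first demand:
  D9 = MAX(2, 0) = 2
  G1 = 0 - 6 = -6
  C11 = MIN(-6, 2) = -6
  E9 = MAX(-6, -6) = -6
  A8 = -6 * -6 = 36
  F4 = MAX(-6, 2) = 2
  G8 = -(36) = -36
  H11 = MAX(-36, 2) = 2
  E1 = MIN(2, 2) = 2

Second demand — change propagation:
  no demanded computation ever read B6, so the edit dirties nothing and nothing runs.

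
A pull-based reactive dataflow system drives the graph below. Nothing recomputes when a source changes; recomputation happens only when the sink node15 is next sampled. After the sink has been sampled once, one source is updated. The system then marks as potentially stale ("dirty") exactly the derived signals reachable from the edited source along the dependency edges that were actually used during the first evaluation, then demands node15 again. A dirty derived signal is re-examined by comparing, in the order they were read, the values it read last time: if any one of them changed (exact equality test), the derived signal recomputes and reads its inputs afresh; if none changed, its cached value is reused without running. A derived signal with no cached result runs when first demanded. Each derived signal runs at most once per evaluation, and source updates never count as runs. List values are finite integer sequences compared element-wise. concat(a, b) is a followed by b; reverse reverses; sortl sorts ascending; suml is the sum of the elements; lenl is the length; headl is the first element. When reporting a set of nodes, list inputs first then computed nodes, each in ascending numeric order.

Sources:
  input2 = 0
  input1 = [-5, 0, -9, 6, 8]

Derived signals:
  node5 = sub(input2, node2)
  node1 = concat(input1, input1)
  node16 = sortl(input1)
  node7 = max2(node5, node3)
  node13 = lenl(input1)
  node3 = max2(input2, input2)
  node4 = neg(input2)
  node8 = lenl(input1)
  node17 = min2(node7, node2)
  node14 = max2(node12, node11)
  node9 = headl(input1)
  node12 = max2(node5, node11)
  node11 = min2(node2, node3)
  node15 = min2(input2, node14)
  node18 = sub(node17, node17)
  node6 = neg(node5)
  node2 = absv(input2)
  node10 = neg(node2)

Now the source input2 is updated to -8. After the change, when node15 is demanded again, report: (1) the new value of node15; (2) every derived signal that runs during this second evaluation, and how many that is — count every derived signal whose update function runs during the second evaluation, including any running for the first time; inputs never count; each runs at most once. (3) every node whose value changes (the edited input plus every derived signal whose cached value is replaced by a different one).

New value of node15: -8.
Derived signals that run: node2, node3, node5, node11, node12, node14, node15 — 7 in total.
Values that change: input2, node2, node3, node5, node11, node12, node14, node15.

First evaluation (everything demanded from the output):
  node2 = absv(0) = 0
  node3 = max2(0, 0) = 0
  node5 = sub(0, 0) = 0
  node11 = min2(0, 0) = 0
  node12 = max2(0, 0) = 0
  node14 = max2(0, 0) = 0
  node15 = min2(0, 0) = 0

Propagation after the edit:
  node2: runs — input2 0->-8; result 8.
  node3: runs — input2 0->-8; input2 0->-8; result -8.
  node5: runs — input2 0->-8; node2 0->8; result -16.
  node11: runs — node2 0->8; node3 0->-8; result -8.
  node12: runs — node5 0->-16; node11 0->-8; result -8.
  node14: runs — node12 0->-8; node11 0->-8; result -8.
  node15: runs — input2 0->-8; node14 0->-8; result -8.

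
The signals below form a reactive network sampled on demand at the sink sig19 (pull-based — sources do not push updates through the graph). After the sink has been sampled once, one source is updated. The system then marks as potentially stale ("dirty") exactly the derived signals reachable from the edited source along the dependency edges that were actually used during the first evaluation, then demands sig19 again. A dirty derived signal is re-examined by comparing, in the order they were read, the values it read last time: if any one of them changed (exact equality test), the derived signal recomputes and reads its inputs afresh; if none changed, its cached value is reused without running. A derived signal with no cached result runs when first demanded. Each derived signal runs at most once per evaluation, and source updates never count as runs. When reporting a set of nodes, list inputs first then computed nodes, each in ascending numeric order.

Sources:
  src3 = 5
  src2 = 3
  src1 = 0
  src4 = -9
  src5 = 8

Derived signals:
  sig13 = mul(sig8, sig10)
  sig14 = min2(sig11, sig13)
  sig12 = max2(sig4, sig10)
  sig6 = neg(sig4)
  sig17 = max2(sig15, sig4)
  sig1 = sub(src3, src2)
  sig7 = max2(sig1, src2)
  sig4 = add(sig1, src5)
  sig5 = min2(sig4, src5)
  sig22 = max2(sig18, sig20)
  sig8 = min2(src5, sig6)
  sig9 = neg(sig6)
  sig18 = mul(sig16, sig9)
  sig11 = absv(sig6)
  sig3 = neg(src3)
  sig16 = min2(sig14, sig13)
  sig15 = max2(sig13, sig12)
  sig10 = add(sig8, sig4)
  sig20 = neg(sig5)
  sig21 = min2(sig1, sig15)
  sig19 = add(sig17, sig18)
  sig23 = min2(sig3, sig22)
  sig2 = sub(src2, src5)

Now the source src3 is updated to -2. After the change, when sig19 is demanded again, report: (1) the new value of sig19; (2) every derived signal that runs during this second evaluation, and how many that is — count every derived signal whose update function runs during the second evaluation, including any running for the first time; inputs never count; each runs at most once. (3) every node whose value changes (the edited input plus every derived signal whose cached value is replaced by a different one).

sig19 now evaluates to 3.
Run set: sig1, sig4, sig6, sig8, sig9, sig10, sig11, sig12, sig13, sig14, sig15, sig17, sig18, sig19 (14 run).
Changed values: src3, sig1, sig4, sig6, sig8, sig9, sig11, sig12, sig15, sig17, sig19.
The important point: at sig16 every value read last time is unchanged, so the dirty flag clears without a run.

Initial pass — values computed on the first demand:
  sig1 = sub(5, 3) = 2
  sig4 = add(2, 8) = 10
  sig6 = neg(10) = -10
  sig8 = min2(8, -10) = -10
  sig9 = neg(-10) = 10
  sig10 = add(-10, 10) = 0
  sig11 = absv(-10) = 10
  sig12 = max2(10, 0) = 10
  sig13 = mul(-10, 0) = 0
  sig14 = min2(10, 0) = 0
  sig15 = max2(0, 10) = 10
  sig16 = min2(0, 0) = 0
  sig17 = max2(10, 10) = 10
  sig18 = mul(0, 10) = 0
  sig19 = add(10, 0) = 10

Second demand — change propagation:
  sig1: re-runs because src3 5->-2; new result -5.
  sig4: re-runs because sig1 2->-5; new result 3.
  sig6: re-runs because sig4 10->3; new result -3.
  sig8: re-runs because sig6 -10->-3; new result -3.
  sig9: re-runs because sig6 -10->-3; new result 3.
  sig10: re-runs because sig8 -10->-3; sig4 10->3; new result 0 (unchanged).
  sig11: re-runs because sig6 -10->-3; new result 3.
  sig12: re-runs because sig4 10->3; new result 3.
  sig13: re-runs because sig8 -10->-3; new result 0 (unchanged).
  sig14: re-runs because sig11 10->3; new result 0 (unchanged).
  sig15: re-runs because sig12 10->3; new result 3.
  sig16: re-examined; everything it read last time is the same (sig14 unchanged, sig13 unchanged) — cache 0 kept, no run.
  sig17: re-runs because sig15 10->3; sig4 10->3; new result 3.
  sig18: re-runs because sig9 10->3; new result 0 (unchanged).
  sig19: re-runs because sig17 10->3; new result 3.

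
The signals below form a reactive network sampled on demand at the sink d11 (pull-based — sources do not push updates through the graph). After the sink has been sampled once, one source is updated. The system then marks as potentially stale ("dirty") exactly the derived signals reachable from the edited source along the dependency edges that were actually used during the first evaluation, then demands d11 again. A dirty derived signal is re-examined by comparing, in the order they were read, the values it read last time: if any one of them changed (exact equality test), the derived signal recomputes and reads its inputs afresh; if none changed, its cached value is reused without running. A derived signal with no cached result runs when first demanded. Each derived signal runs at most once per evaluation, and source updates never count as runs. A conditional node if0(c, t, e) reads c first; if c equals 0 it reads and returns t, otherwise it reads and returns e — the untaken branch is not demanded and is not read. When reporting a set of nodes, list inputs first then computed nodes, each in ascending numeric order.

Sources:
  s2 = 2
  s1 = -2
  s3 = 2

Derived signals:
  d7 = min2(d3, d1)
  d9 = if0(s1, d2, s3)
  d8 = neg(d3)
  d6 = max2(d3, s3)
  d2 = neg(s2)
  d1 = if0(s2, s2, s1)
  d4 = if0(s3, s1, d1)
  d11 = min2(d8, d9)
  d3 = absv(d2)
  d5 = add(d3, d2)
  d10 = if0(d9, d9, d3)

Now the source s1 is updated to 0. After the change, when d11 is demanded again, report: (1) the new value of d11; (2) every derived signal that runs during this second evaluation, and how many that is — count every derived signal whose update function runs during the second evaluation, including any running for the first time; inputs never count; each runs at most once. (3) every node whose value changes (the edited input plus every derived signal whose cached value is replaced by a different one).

Initial pass — values computed on the first demand:
  d2 = neg(2) = -2
  d3 = absv(-2) = 2
  d8 = neg(2) = -2
  d9 = if0(s1=-2 -> else branch s3) = 2
  d11 = min2(-2, 2) = -2

Second demand — change propagation:
  d9: re-runs because s1 -2->0; new result -2.
  d11: re-runs because d9 2->-2; new result -2 (unchanged).

d11 now evaluates to -2.
Run set: d9, d11 (2 run).
Changed values: s1, d9.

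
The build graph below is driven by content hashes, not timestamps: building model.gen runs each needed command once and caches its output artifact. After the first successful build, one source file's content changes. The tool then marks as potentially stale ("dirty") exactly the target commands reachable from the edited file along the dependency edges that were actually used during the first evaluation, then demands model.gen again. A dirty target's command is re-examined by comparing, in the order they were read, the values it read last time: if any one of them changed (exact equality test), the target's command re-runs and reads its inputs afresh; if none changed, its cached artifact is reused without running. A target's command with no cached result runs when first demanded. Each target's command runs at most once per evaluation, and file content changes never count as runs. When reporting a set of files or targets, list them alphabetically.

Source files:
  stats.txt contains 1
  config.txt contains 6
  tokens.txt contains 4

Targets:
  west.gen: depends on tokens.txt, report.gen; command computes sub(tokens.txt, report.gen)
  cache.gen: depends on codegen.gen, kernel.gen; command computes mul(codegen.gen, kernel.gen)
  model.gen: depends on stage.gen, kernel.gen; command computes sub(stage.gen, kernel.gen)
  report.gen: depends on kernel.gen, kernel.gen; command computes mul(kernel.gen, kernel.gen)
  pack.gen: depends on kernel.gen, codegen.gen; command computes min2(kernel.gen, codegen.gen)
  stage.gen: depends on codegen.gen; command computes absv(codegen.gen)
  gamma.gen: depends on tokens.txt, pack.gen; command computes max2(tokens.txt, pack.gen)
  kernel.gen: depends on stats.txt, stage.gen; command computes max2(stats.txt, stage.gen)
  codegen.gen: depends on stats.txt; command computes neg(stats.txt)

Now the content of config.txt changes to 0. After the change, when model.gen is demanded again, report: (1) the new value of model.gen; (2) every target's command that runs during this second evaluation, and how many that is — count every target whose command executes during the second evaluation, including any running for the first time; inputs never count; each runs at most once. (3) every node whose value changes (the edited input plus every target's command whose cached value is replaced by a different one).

model.gen now evaluates to 0.
Run set: none (0 run).
Changed values: config.txt.
The important point: nothing the output needs ever reads config.txt, so the edit is invisible to it.

Initial pass — values computed on the first demand:
  codegen.gen = neg(1) = -1
  stage.gen = absv(-1) = 1
  kernel.gen = max2(1, 1) = 1
  model.gen = sub(1, 1) = 0

Second demand — change propagation:
  no demanded computation ever read config.txt, so the edit dirties nothing and nothing runs.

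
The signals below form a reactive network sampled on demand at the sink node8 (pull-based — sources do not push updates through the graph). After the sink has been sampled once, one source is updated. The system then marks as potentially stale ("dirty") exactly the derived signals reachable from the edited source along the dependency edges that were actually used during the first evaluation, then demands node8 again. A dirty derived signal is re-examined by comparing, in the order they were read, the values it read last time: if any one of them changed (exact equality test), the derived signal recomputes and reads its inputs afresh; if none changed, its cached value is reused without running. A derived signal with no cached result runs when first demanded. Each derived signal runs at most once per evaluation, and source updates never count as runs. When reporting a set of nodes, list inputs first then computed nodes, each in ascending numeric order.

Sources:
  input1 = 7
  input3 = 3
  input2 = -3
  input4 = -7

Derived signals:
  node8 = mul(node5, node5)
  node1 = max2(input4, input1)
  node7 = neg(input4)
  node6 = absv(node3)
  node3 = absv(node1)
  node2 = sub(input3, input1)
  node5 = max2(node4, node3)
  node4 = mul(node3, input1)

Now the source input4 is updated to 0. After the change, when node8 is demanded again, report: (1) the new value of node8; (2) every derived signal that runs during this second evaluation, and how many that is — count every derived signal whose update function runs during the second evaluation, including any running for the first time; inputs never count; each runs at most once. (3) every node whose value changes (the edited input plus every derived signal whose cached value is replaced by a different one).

Initial pass — values computed on the first demand:
  node1 = max2(-7, 7) = 7
  node3 = absv(7) = 7
  node4 = mul(7, 7) = 49
  node5 = max2(49, 7) = 49
  node8 = mul(49, 49) = 2401

Second demand — change propagation:
  node1: re-runs because input4 -7->0; new result 7 (unchanged).
  node3: re-examined; everything it read last time is the same (node1 unchanged) — cache 7 kept, no run.
  node4: re-examined; everything it read last time is the same (node3 unchanged, input1 unchanged) — cache 49 kept, no run.
  node5: re-examined; everything it read last time is the same (node4 unchanged, node3 unchanged) — cache 49 kept, no run.
  node8: re-examined; everything it read last time is the same (node5 unchanged, node5 unchanged) — cache 2401 kept, no run.

The important point: node1 recomputes to an identical value, and the output ends up unchanged.

node8 now evaluates to 2401.
Run set: node1 (1 run).
Changed values: input4.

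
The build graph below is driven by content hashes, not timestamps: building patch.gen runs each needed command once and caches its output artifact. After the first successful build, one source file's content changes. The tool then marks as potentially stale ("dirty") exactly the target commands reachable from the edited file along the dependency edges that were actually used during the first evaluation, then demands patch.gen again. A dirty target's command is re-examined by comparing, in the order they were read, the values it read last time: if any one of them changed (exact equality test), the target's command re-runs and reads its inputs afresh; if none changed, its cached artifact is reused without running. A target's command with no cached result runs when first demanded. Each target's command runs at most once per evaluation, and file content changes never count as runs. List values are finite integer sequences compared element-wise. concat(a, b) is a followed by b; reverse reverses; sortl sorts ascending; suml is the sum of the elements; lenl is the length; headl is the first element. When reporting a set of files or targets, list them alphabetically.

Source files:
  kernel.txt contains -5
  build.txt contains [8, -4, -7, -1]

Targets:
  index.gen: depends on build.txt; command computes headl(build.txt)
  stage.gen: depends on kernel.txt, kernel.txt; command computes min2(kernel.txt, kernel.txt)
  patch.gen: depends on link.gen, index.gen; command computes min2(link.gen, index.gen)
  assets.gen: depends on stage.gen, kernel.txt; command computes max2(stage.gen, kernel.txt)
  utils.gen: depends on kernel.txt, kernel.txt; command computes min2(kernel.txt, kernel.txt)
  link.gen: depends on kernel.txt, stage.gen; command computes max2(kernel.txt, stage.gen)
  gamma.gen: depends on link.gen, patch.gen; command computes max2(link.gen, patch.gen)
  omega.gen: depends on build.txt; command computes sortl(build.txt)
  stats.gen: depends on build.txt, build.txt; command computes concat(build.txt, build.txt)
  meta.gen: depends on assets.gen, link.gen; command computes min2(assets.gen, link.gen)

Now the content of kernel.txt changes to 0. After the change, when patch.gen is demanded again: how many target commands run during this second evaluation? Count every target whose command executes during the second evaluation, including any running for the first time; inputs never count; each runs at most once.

Initial pass — values computed on the first demand:
  index.gen = headl([8, -4, -7, -1]) = 8
  stage.gen = min2(-5, -5) = -5
  link.gen = max2(-5, -5) = -5
  patch.gen = min2(-5, 8) = -5

Second demand — change propagation:
  stage.gen: re-runs because kernel.txt -5->0; kernel.txt -5->0; new result 0.
  link.gen: re-runs because kernel.txt -5->0; stage.gen -5->0; new result 0.
  patch.gen: re-runs because link.gen -5->0; new result 0.

Run set: link.gen, patch.gen, stage.gen (3 run).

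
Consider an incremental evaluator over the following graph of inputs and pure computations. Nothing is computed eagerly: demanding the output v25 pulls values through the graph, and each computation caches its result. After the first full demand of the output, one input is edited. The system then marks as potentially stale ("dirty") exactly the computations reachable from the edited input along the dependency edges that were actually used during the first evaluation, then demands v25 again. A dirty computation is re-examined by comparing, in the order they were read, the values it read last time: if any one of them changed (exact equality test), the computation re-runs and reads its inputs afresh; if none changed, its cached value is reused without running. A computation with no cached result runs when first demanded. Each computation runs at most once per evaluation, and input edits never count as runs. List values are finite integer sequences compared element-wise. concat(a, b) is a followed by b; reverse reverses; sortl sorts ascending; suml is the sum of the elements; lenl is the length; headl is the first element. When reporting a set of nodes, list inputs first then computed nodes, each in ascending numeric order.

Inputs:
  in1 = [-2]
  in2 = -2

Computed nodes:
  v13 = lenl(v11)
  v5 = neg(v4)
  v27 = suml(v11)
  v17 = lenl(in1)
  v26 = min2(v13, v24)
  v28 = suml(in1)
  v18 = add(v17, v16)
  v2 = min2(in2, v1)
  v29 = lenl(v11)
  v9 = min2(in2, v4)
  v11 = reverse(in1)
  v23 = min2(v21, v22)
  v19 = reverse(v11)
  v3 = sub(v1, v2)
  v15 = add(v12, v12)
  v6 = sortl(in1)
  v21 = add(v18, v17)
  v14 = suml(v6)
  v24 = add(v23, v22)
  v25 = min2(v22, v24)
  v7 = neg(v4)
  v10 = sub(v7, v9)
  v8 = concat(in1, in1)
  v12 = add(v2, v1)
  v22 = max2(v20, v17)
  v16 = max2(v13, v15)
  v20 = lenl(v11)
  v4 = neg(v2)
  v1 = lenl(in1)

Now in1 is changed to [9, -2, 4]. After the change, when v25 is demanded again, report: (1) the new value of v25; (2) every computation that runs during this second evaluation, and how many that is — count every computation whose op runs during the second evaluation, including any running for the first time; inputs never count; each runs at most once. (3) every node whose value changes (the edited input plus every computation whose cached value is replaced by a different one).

Initial pass — values computed on the first demand:
  v1 = lenl([-2]) = 1
  v2 = min2(-2, 1) = -2
  v11 = reverse([-2]) = [-2]
  v12 = add(-2, 1) = -1
  v13 = lenl([-2]) = 1
  v15 = add(-1, -1) = -2
  v16 = max2(1, -2) = 1
  v17 = lenl([-2]) = 1
  v18 = add(1, 1) = 2
  v20 = lenl([-2]) = 1
  v21 = add(2, 1) = 3
  v22 = max2(1, 1) = 1
  v23 = min2(3, 1) = 1
  v24 = add(1, 1) = 2
  v25 = min2(1, 2) = 1

Second demand — change propagation:
  v1: re-runs because in1 [-2]->[9, -2, 4]; new result 3.
  v2: re-runs because v1 1->3; new result -2 (unchanged).
  v11: re-runs because in1 [-2]->[9, -2, 4]; new result [4, -2, 9].
  v12: re-runs because v1 1->3; new result 1.
  v13: re-runs because v11 [-2]->[4, -2, 9]; new result 3.
  v15: re-runs because v12 -1->1; v12 -1->1; new result 2.
  v16: re-runs because v13 1->3; v15 -2->2; new result 3.
  v17: re-runs because in1 [-2]->[9, -2, 4]; new result 3.
  v18: re-runs because v17 1->3; v16 1->3; new result 6.
  v20: re-runs because v11 [-2]->[4, -2, 9]; new result 3.
  v21: re-runs because v18 2->6; v17 1->3; new result 9.
  v22: re-runs because v20 1->3; v17 1->3; new result 3.
  v23: re-runs because v21 3->9; v22 1->3; new result 3.
  v24: re-runs because v23 1->3; v22 1->3; new result 6.
  v25: re-runs because v22 1->3; v24 2->6; new result 3.

v25 now evaluates to 3.
Run set: v1, v2, v11, v12, v13, v15, v16, v17, v18, v20, v21, v22, v23, v24, v25 (15 run).
Changed values: in1, v1, v11, v12, v13, v15, v16, v17, v18, v20, v21, v22, v23, v24, v25.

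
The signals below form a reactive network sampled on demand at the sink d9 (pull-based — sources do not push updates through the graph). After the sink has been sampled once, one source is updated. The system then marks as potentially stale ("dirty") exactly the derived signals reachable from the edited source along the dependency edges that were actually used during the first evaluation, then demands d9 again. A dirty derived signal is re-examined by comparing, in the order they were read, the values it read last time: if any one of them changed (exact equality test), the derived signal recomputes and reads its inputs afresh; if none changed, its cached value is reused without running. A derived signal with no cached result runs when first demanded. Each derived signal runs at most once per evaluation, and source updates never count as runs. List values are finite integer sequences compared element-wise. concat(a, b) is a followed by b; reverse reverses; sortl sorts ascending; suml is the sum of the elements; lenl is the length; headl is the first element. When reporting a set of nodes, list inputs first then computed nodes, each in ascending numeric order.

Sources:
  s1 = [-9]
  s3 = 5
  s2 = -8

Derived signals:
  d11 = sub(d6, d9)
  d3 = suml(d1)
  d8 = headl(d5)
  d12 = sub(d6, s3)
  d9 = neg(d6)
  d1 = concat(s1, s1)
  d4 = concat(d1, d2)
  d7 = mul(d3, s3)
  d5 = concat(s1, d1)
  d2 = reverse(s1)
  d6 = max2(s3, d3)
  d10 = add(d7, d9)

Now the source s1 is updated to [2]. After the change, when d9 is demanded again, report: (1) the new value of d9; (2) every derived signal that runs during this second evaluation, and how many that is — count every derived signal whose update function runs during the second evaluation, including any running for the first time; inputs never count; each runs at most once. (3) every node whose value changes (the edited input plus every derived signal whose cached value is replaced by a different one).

d9 now evaluates to -5.
Run set: d1, d3, d6 (3 run).
Changed values: s1, d1, d3.
The important point: d6 recomputes to an identical value, and the output ends up unchanged.

Initial pass — values computed on the first demand:
  d1 = concat([-9], [-9]) = [-9, -9]
  d3 = suml([-9, -9]) = -18
  d6 = max2(5, -18) = 5
  d9 = neg(5) = -5

Second demand — change propagation:
  d1: re-runs because s1 [-9]->[2]; s1 [-9]->[2]; new result [2, 2].
  d3: re-runs because d1 [-9, -9]->[2, 2]; new result 4.
  d6: re-runs because d3 -18->4; new result 5 (unchanged).
  d9: re-examined; everything it read last time is the same (d6 unchanged) — cache -5 kept, no run.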